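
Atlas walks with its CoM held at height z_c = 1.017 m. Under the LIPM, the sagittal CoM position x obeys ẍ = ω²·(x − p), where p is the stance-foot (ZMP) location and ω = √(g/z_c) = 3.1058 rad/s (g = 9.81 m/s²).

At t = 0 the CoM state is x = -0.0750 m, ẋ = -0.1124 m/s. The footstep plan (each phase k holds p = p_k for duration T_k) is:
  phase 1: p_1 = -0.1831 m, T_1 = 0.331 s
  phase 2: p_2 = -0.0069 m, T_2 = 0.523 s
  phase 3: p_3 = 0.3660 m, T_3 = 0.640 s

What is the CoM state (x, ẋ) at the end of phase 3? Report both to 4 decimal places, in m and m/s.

phase 1: p=-0.1831, T=0.331, ωT=1.028020, cosh=1.576620, sinh=1.218905; start (x,ẋ)=(-0.075000, -0.112400) → end (x,ẋ)=(-0.056780, 0.232019)
phase 2: p=-0.0069, T=0.523, ωT=1.624333, cosh=2.636039, sinh=2.438996; start (x,ẋ)=(-0.056780, 0.232019) → end (x,ẋ)=(0.043820, 0.233769)
phase 3: p=0.3660, T=0.640, ωT=1.987712, cosh=3.717912, sinh=3.580903; start (x,ẋ)=(0.043820, 0.233769) → end (x,ẋ)=(-0.562307, -2.714013)

x = -0.5623, ẋ = -2.7140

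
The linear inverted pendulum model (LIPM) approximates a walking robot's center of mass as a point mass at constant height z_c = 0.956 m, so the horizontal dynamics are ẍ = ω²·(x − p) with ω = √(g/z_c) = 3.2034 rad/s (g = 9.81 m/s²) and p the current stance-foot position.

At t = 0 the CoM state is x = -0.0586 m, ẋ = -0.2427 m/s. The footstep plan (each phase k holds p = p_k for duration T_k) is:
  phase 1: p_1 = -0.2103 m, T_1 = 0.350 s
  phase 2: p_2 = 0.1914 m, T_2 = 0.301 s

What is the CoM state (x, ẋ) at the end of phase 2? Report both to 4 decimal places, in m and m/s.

phase 1: p=-0.2103, T=0.350, ωT=1.121190, cosh=1.697198, sinh=1.371306; start (x,ẋ)=(-0.058600, -0.242700) → end (x,ẋ)=(-0.056730, 0.254484)
phase 2: p=0.1914, T=0.301, ωT=0.964223, cosh=1.502015, sinh=1.120735; start (x,ẋ)=(-0.056730, 0.254484) → end (x,ẋ)=(-0.092261, -0.508587)

x = -0.0923, ẋ = -0.5086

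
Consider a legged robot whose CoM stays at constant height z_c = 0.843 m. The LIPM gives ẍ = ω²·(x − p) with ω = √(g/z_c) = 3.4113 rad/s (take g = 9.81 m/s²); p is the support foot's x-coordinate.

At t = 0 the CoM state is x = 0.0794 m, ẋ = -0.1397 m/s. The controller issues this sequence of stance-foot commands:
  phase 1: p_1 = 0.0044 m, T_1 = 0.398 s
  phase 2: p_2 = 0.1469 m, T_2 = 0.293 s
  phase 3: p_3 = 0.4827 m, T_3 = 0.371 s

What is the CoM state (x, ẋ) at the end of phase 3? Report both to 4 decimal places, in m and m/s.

x = -0.2146, ẋ = -2.0157

phase 1: p=0.0044, T=0.398, ωT=1.357697, cosh=2.072242, sinh=1.814990; start (x,ẋ)=(0.079400, -0.139700) → end (x,ẋ)=(0.085490, 0.174868)
phase 2: p=0.1469, T=0.293, ωT=0.999511, cosh=1.542506, sinh=1.174447; start (x,ẋ)=(0.085490, 0.174868) → end (x,ẋ)=(0.112379, 0.023705)
phase 3: p=0.4827, T=0.371, ωT=1.265592, cosh=1.913632, sinh=1.631560; start (x,ẋ)=(0.112379, 0.023705) → end (x,ẋ)=(-0.214620, -2.015746)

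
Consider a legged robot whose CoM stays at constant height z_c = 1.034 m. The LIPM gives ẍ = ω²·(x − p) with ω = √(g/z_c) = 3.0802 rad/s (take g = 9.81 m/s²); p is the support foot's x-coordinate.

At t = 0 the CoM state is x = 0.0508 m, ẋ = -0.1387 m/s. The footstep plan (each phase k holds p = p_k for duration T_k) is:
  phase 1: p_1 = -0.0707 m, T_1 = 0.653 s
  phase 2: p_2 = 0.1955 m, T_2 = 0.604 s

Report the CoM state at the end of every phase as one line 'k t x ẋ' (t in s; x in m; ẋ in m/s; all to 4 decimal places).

1 0.6530 0.2262 0.8459
2 1.2570 1.1576 3.0802

phase 1: p=-0.0707, T=0.653, ωT=2.011371, cosh=3.803679, sinh=3.669874; start (x,ẋ)=(0.050800, -0.138700) → end (x,ẋ)=(0.226194, 0.845859)
phase 2: p=0.1955, T=0.604, ωT=1.860441, cosh=3.291087, sinh=3.135482; start (x,ẋ)=(0.226194, 0.845859) → end (x,ẋ)=(1.157558, 3.080238)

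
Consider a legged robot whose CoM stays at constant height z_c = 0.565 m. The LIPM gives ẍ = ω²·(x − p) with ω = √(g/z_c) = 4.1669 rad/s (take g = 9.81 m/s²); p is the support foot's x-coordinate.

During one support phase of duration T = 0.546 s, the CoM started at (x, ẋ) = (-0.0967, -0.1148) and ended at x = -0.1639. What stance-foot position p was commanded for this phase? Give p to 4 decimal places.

ωT = 4.1669·0.546 = 2.275127; cosh(ωT) = 4.915971, sinh(ωT) = 4.813187
x(T) = p + (x₀−p)·cosh(ωT) + (ẋ₀/ω)·sinh(ωT) ⇒ p·(1 − cosh) = x(T) − x₀·cosh − (ẋ₀/ω)·sinh
numerator   = -0.1639 − (-0.0967)·4.915971 − (-0.1148/4.1669)·4.813187 = 0.444080
denominator = 1 − 4.915971 = -3.915971
p = 0.444080 / -3.915971 = -0.1134

p = -0.1134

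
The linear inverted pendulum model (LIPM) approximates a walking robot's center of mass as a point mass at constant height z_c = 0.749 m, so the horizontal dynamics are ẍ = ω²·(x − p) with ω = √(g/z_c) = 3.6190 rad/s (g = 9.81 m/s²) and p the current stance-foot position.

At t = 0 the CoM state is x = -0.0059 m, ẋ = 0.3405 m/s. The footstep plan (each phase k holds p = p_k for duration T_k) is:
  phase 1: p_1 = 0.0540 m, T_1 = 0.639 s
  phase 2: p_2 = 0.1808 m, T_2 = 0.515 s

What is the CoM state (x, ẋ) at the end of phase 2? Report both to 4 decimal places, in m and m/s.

phase 1: p=0.0540, T=0.639, ωT=2.312541, cosh=5.099533, sinh=5.000523; start (x,ẋ)=(-0.005900, 0.340500) → end (x,ẋ)=(0.219021, 0.652387)
phase 2: p=0.1808, T=0.515, ωT=1.863785, cosh=3.301591, sinh=3.146506; start (x,ẋ)=(0.219021, 0.652387) → end (x,ẋ)=(0.874202, 2.589146)

x = 0.8742, ẋ = 2.5891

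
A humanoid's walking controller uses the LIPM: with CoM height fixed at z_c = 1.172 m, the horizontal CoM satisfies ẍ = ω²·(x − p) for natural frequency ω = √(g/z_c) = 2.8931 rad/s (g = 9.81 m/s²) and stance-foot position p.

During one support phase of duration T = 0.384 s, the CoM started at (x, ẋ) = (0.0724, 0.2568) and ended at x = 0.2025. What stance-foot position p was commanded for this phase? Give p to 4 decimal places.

p = 0.0579

ωT = 2.8931·0.384 = 1.110950; cosh(ωT) = 1.683245, sinh(ωT) = 1.353999
x(T) = p + (x₀−p)·cosh(ωT) + (ẋ₀/ω)·sinh(ωT) ⇒ p·(1 − cosh) = x(T) − x₀·cosh − (ẋ₀/ω)·sinh
numerator   = 0.2025 − (0.0724)·1.683245 − (0.2568/2.8931)·1.353999 = -0.039552
denominator = 1 − 1.683245 = -0.683245
p = -0.039552 / -0.683245 = 0.0579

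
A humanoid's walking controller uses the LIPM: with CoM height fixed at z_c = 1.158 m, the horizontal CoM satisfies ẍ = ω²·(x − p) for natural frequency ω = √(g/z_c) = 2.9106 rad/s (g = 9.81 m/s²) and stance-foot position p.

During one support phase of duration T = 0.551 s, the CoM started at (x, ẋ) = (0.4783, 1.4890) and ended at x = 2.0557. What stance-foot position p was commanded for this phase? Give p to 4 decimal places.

ωT = 2.9106·0.551 = 1.603741; cosh(ωT) = 2.586369, sinh(ωT) = 2.385226
x(T) = p + (x₀−p)·cosh(ωT) + (ẋ₀/ω)·sinh(ωT) ⇒ p·(1 − cosh) = x(T) − x₀·cosh − (ẋ₀/ω)·sinh
numerator   = 2.0557 − (0.4783)·2.586369 − (1.4890/2.9106)·2.385226 = -0.401590
denominator = 1 − 2.586369 = -1.586369
p = -0.401590 / -1.586369 = 0.2532

p = 0.2532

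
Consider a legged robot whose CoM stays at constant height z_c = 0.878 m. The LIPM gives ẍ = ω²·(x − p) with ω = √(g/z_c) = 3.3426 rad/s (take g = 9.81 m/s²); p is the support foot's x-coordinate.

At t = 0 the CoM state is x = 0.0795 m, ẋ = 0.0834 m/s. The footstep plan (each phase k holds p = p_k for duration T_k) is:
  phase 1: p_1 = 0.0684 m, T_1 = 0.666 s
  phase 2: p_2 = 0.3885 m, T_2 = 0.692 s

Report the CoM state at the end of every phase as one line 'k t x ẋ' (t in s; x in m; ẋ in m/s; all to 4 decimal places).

1 0.6660 0.2346 0.5607
2 1.3580 0.4427 0.2877

phase 1: p=0.0684, T=0.666, ωT=2.226172, cosh=4.686136, sinh=4.578195; start (x,ẋ)=(0.079500, 0.083400) → end (x,ẋ)=(0.234645, 0.560688)
phase 2: p=0.3885, T=0.692, ωT=2.313079, cosh=5.102225, sinh=5.003269; start (x,ẋ)=(0.234645, 0.560688) → end (x,ẋ)=(0.442746, 0.287696)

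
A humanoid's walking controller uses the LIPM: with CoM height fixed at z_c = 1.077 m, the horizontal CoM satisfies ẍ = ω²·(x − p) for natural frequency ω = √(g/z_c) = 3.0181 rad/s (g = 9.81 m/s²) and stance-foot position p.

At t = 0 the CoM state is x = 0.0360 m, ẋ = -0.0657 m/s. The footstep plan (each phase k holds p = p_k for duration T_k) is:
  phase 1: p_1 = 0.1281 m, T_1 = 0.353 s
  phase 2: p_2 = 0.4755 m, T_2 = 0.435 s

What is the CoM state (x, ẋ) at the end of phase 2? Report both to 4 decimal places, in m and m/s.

x = -0.8342, ẋ = -3.6511

phase 1: p=0.1281, T=0.353, ωT=1.065389, cosh=1.623281, sinh=1.278687; start (x,ẋ)=(0.036000, -0.065700) → end (x,ẋ)=(-0.049240, -0.462082)
phase 2: p=0.4755, T=0.435, ωT=1.312874, cosh=1.992942, sinh=1.723896; start (x,ẋ)=(-0.049240, -0.462082) → end (x,ẋ)=(-0.834211, -3.651067)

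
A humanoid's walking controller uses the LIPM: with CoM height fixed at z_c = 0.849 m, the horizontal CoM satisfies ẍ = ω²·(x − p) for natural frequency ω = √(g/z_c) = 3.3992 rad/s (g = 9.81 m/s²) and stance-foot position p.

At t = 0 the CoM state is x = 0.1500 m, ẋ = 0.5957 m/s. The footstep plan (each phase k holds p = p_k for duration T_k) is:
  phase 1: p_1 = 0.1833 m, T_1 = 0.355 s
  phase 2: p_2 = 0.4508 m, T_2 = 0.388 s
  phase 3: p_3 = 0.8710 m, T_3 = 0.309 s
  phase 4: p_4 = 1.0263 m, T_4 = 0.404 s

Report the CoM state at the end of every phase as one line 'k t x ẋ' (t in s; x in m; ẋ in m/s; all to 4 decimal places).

1 0.3550 0.3893 0.9124
2 0.7430 0.7936 1.4652
3 1.0520 1.2876 2.0206
4 1.4560 2.6734 5.8857

phase 1: p=0.1833, T=0.355, ωT=1.206716, cosh=1.820834, sinh=1.521656; start (x,ẋ)=(0.150000, 0.595700) → end (x,ẋ)=(0.389332, 0.912429)
phase 2: p=0.4508, T=0.388, ωT=1.318890, cosh=2.003350, sinh=1.735917; start (x,ẋ)=(0.389332, 0.912429) → end (x,ẋ)=(0.793621, 1.465209)
phase 3: p=0.8710, T=0.309, ωT=1.050353, cosh=1.604237, sinh=1.254423; start (x,ẋ)=(0.793621, 1.465209) → end (x,ẋ)=(1.287579, 2.020598)
phase 4: p=1.0263, T=0.404, ωT=1.373277, cosh=2.100771, sinh=1.847496; start (x,ẋ)=(1.287579, 2.020598) → end (x,ẋ)=(2.673401, 5.885651)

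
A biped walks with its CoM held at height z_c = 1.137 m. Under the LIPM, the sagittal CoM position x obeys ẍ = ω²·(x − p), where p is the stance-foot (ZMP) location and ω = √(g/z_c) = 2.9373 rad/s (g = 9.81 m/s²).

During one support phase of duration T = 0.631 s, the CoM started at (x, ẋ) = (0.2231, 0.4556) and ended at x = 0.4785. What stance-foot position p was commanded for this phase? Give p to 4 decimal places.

ωT = 2.9373·0.631 = 1.853436; cosh(ωT) = 3.269205, sinh(ωT) = 3.112507
x(T) = p + (x₀−p)·cosh(ωT) + (ẋ₀/ω)·sinh(ωT) ⇒ p·(1 − cosh) = x(T) − x₀·cosh − (ẋ₀/ω)·sinh
numerator   = 0.4785 − (0.2231)·3.269205 − (0.4556/2.9373)·3.112507 = -0.733636
denominator = 1 − 3.269205 = -2.269205
p = -0.733636 / -2.269205 = 0.3233

p = 0.3233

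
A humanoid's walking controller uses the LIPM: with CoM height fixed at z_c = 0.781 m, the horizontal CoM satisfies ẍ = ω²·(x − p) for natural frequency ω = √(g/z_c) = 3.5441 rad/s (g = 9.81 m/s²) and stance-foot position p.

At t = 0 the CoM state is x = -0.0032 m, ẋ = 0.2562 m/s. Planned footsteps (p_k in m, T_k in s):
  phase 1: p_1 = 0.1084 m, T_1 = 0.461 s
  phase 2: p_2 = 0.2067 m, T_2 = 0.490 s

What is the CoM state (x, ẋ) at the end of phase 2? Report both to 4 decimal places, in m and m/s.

x = -0.6560, ẋ = -2.9737

phase 1: p=0.1084, T=0.461, ωT=1.633830, cosh=2.659321, sinh=2.464140; start (x,ẋ)=(-0.003200, 0.256200) → end (x,ẋ)=(-0.010250, -0.293303)
phase 2: p=0.2067, T=0.490, ωT=1.736609, cosh=2.927087, sinh=2.750970; start (x,ẋ)=(-0.010250, -0.293303) → end (x,ẋ)=(-0.655995, -2.973718)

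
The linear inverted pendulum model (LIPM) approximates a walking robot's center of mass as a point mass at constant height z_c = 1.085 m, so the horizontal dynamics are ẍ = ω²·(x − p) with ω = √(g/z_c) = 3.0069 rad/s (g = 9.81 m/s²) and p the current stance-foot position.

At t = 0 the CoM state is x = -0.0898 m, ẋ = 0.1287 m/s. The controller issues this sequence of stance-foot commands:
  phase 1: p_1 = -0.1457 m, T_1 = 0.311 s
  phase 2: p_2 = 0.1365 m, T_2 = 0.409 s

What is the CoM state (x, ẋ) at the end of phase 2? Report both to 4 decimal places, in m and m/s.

x = 0.0434, ẋ = -0.0364

phase 1: p=-0.1457, T=0.311, ωT=0.935146, cosh=1.470057, sinh=1.077528; start (x,ẋ)=(-0.089800, 0.128700) → end (x,ẋ)=(-0.017404, 0.370313)
phase 2: p=0.1365, T=0.409, ωT=1.229822, cosh=1.856483, sinh=1.564138; start (x,ẋ)=(-0.017404, 0.370313) → end (x,ẋ)=(0.043411, -0.036362)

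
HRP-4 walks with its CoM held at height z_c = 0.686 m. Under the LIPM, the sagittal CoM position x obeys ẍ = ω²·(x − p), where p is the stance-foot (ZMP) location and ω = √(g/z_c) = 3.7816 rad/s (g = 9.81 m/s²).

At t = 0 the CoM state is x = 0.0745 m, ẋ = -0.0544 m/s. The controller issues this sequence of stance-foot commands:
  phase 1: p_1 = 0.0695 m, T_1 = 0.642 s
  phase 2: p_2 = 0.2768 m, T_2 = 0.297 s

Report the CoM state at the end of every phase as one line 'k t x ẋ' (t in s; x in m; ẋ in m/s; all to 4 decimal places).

1 0.6420 0.0172 -0.2044
2 0.9390 -0.2388 -1.6970

phase 1: p=0.0695, T=0.642, ωT=2.427787, cosh=5.711003, sinh=5.622772; start (x,ẋ)=(0.074500, -0.054400) → end (x,ẋ)=(0.017169, -0.204363)
phase 2: p=0.2768, T=0.297, ωT=1.123135, cosh=1.699868, sinh=1.374610; start (x,ẋ)=(0.017169, -0.204363) → end (x,ẋ)=(-0.238825, -1.697011)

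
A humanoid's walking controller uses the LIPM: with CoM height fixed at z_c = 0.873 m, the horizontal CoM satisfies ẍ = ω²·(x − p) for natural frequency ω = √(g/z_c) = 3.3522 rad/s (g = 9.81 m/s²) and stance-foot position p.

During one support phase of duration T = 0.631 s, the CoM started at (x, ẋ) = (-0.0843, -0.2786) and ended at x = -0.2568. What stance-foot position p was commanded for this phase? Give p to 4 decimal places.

p = -0.1364

ωT = 3.3522·0.631 = 2.115238; cosh(ωT) = 4.206083, sinh(ωT) = 4.085478
x(T) = p + (x₀−p)·cosh(ωT) + (ẋ₀/ω)·sinh(ωT) ⇒ p·(1 − cosh) = x(T) − x₀·cosh − (ẋ₀/ω)·sinh
numerator   = -0.2568 − (-0.0843)·4.206083 − (-0.2786/3.3522)·4.085478 = 0.437315
denominator = 1 − 4.206083 = -3.206083
p = 0.437315 / -3.206083 = -0.1364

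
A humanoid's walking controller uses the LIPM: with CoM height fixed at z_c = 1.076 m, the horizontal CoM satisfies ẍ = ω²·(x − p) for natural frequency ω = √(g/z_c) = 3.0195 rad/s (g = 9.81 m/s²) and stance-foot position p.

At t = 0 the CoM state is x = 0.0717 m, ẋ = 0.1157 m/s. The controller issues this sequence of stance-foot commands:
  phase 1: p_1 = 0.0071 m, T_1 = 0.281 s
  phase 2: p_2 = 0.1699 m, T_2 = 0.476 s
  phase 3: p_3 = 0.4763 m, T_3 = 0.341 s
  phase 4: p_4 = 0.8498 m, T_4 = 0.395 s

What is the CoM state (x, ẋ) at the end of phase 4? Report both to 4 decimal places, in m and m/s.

x = 0.2529, ẋ = -1.3480

phase 1: p=0.0071, T=0.281, ωT=0.848480, cosh=1.382079, sinh=0.954013; start (x,ẋ)=(0.071700, 0.115700) → end (x,ẋ)=(0.132938, 0.345996)
phase 2: p=0.1699, T=0.476, ωT=1.437282, cosh=2.223406, sinh=1.985833; start (x,ẋ)=(0.132938, 0.345996) → end (x,ẋ)=(0.315269, 0.547656)
phase 3: p=0.4763, T=0.341, ωT=1.029650, cosh=1.578608, sinh=1.221476; start (x,ẋ)=(0.315269, 0.547656) → end (x,ẋ)=(0.443638, 0.270613)
phase 4: p=0.8498, T=0.395, ωT=1.192702, cosh=1.799688, sinh=1.496288; start (x,ẋ)=(0.443638, 0.270613) → end (x,ẋ)=(0.252935, -1.348037)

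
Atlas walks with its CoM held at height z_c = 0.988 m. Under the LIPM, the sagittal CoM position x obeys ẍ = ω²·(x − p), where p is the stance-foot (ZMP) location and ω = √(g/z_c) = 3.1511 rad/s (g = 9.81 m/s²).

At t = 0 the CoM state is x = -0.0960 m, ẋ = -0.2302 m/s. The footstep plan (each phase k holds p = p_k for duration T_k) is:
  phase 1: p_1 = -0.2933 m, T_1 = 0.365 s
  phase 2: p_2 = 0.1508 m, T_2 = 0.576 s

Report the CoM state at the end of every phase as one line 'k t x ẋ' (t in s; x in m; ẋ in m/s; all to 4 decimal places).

1 0.3650 -0.0543 0.4835
2 0.9410 -0.0370 -0.4078

phase 1: p=-0.2933, T=0.365, ωT=1.150151, cosh=1.737630, sinh=1.421041; start (x,ẋ)=(-0.096000, -0.230200) → end (x,ẋ)=(-0.054278, 0.483476)
phase 2: p=0.1508, T=0.576, ωT=1.815034, cosh=3.152057, sinh=2.989225; start (x,ẋ)=(-0.054278, 0.483476) → end (x,ẋ)=(-0.036979, -0.407758)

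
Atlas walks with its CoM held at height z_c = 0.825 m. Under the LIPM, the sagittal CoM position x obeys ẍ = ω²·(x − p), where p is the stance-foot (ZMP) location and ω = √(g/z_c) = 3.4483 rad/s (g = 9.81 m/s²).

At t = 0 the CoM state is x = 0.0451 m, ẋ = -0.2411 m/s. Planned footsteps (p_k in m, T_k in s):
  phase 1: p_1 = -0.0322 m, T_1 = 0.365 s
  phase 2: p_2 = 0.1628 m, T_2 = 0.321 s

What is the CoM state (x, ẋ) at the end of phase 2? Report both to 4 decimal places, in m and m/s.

x = -0.1181, ẋ = -0.7942

phase 1: p=-0.0322, T=0.365, ωT=1.258630, cosh=1.902318, sinh=1.618275; start (x,ẋ)=(0.045100, -0.241100) → end (x,ẋ)=(0.001702, -0.027292)
phase 2: p=0.1628, T=0.321, ωT=1.106904, cosh=1.677780, sinh=1.347199; start (x,ẋ)=(0.001702, -0.027292) → end (x,ẋ)=(-0.118150, -0.794179)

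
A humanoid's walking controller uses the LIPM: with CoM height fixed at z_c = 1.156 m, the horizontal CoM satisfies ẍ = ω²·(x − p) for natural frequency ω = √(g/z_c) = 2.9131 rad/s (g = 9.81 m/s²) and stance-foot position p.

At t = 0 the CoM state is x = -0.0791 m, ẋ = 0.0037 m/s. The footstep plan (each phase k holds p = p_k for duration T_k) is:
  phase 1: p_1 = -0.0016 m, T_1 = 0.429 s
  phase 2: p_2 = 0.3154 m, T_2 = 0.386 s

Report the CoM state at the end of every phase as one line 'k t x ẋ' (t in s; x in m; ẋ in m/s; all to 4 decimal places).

1 0.4290 -0.1459 -0.3546
2 0.8150 -0.6371 -2.4535

phase 1: p=-0.0016, T=0.429, ωT=1.249720, cosh=1.887975, sinh=1.601390; start (x,ẋ)=(-0.079100, 0.003700) → end (x,ẋ)=(-0.145884, -0.354553)
phase 2: p=0.3154, T=0.386, ωT=1.124457, cosh=1.701686, sinh=1.376857; start (x,ẋ)=(-0.145884, -0.354553) → end (x,ẋ)=(-0.637138, -2.453513)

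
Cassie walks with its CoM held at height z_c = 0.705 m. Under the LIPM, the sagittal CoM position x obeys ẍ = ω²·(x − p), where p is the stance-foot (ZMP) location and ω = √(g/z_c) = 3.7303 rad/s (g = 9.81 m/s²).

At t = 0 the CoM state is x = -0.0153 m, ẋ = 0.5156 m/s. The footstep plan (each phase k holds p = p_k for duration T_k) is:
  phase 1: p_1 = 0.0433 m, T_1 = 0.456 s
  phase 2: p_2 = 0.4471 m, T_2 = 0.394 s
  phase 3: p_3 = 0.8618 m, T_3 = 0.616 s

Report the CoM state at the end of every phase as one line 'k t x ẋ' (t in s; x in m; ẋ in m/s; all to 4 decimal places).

phase 1: p=0.0433, T=0.456, ωT=1.701017, cosh=2.831007, sinh=2.648509; start (x,ẋ)=(-0.015300, 0.515600) → end (x,ẋ)=(0.243478, 0.880715)
phase 2: p=0.4471, T=0.394, ωT=1.469738, cosh=2.289041, sinh=2.059055; start (x,ẋ)=(0.243478, 0.880715) → end (x,ẋ)=(0.467140, 0.451997)
phase 3: p=0.8618, T=0.616, ωT=2.297865, cosh=5.026691, sinh=4.926218; start (x,ẋ)=(0.467140, 0.451997) → end (x,ẋ)=(-0.525129, -4.980332)

1 0.4560 0.2435 0.8807
2 0.8500 0.4671 0.4520
3 1.4660 -0.5251 -4.9803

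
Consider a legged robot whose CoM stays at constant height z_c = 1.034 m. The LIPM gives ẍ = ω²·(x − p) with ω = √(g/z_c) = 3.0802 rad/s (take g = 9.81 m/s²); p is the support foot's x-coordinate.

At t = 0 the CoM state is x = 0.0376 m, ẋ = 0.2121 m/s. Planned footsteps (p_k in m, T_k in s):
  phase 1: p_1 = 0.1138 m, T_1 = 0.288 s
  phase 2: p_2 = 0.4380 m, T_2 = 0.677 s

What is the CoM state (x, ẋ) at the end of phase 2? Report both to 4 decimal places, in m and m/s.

phase 1: p=0.1138, T=0.288, ωT=0.887098, cosh=1.419961, sinh=1.008111; start (x,ẋ)=(0.037600, 0.212100) → end (x,ẋ)=(0.075017, 0.064559)
phase 2: p=0.4380, T=0.677, ωT=2.085295, cosh=4.085619, sinh=3.961349; start (x,ẋ)=(0.075017, 0.064559) → end (x,ẋ)=(-0.961985, -4.165268)

x = -0.9620, ẋ = -4.1653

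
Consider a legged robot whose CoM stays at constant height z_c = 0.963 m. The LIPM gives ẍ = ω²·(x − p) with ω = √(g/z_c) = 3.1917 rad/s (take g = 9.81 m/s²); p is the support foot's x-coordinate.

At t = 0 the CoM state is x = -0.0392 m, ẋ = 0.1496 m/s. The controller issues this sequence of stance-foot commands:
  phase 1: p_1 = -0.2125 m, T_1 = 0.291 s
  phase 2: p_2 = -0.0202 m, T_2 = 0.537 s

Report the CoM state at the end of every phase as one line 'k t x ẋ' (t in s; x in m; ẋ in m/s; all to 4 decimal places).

1 0.2910 0.0911 0.8097
2 0.8280 0.9801 3.2746

phase 1: p=-0.2125, T=0.291, ωT=0.928785, cosh=1.463232, sinh=1.068199; start (x,ẋ)=(-0.039200, 0.149600) → end (x,ẋ)=(0.091146, 0.809743)
phase 2: p=-0.0202, T=0.537, ωT=1.713943, cosh=2.865479, sinh=2.685325; start (x,ẋ)=(0.091146, 0.809743) → end (x,ẋ)=(0.980135, 3.274624)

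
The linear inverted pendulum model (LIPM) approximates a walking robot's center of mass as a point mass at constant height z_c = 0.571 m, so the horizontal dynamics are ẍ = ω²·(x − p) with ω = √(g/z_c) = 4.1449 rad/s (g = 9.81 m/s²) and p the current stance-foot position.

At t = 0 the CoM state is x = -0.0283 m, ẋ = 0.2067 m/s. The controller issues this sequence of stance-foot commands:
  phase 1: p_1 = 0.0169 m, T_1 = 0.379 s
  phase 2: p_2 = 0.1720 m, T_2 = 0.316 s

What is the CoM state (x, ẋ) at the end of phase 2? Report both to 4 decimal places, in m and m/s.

phase 1: p=0.0169, T=0.379, ωT=1.570917, cosh=2.509456, sinh=2.301602; start (x,ẋ)=(-0.028300, 0.206700) → end (x,ẋ)=(0.018250, 0.087501)
phase 2: p=0.1720, T=0.316, ωT=1.309788, cosh=1.987633, sinh=1.717756; start (x,ẋ)=(0.018250, 0.087501) → end (x,ẋ)=(-0.097336, -0.920769)

x = -0.0973, ẋ = -0.9208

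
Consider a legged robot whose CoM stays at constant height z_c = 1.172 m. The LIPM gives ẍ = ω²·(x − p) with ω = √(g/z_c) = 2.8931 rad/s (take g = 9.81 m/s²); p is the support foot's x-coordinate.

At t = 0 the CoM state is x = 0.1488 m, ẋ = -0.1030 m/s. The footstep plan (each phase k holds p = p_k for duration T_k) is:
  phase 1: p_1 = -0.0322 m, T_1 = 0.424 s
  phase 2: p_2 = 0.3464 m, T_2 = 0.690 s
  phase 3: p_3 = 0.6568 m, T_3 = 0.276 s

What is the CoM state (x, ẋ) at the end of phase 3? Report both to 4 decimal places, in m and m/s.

phase 1: p=-0.0322, T=0.424, ωT=1.226674, cosh=1.851569, sinh=1.558302; start (x,ẋ)=(0.148800, -0.103000) → end (x,ẋ)=(0.247455, 0.625295)
phase 2: p=0.3464, T=0.690, ωT=1.996239, cosh=3.748582, sinh=3.612736; start (x,ẋ)=(0.247455, 0.625295) → end (x,ẋ)=(0.756330, 1.309799)
phase 3: p=0.6568, T=0.276, ωT=0.798496, cosh=1.336100, sinh=0.886095; start (x,ẋ)=(0.756330, 1.309799) → end (x,ẋ)=(1.190946, 2.005175)

x = 1.1909, ẋ = 2.0052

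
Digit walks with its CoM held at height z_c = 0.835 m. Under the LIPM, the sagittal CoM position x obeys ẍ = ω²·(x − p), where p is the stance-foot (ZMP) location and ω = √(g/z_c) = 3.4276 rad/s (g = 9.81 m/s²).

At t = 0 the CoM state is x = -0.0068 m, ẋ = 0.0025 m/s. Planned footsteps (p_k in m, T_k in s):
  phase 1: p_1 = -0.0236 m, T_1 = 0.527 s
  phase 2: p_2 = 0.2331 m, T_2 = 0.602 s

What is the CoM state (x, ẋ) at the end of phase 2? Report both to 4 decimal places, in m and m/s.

phase 1: p=-0.0236, T=0.527, ωT=1.806345, cosh=3.126205, sinh=2.961951; start (x,ẋ)=(-0.006800, 0.002500) → end (x,ẋ)=(0.031081, 0.178376)
phase 2: p=0.2331, T=0.602, ωT=2.063415, cosh=3.999915, sinh=3.872896; start (x,ẋ)=(0.031081, 0.178376) → end (x,ẋ)=(-0.373411, -1.968267)

x = -0.3734, ẋ = -1.9683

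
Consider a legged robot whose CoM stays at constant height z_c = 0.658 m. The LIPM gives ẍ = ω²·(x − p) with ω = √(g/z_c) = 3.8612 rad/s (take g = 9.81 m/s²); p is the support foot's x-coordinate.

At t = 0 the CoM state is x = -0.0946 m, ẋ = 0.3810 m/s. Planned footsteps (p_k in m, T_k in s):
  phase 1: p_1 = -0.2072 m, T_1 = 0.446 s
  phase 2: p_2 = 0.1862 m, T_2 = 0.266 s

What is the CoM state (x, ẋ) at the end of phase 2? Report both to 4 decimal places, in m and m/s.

phase 1: p=-0.2072, T=0.446, ωT=1.722095, cosh=2.887466, sinh=2.708775; start (x,ẋ)=(-0.094600, 0.381000) → end (x,ẋ)=(0.385214, 2.277822)
phase 2: p=0.1862, T=0.266, ωT=1.027079, cosh=1.575474, sinh=1.217423; start (x,ẋ)=(0.385214, 2.277822) → end (x,ẋ)=(1.217931, 4.524158)

x = 1.2179, ẋ = 4.5242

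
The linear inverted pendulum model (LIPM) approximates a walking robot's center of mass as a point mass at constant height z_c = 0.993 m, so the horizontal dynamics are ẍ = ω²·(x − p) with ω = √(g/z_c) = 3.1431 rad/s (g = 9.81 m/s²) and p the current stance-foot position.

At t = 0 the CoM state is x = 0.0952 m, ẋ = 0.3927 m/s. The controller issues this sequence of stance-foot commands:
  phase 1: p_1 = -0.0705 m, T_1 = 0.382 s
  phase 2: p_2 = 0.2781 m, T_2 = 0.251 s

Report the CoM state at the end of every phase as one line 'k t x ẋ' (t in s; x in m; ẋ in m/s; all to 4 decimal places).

1 0.3820 0.4184 1.4982
2 0.6330 0.8807 2.3744

phase 1: p=-0.0705, T=0.382, ωT=1.200664, cosh=1.811659, sinh=1.510664; start (x,ẋ)=(0.095200, 0.392700) → end (x,ẋ)=(0.418435, 1.498210)
phase 2: p=0.2781, T=0.251, ωT=0.788918, cosh=1.327675, sinh=0.873339; start (x,ẋ)=(0.418435, 1.498210) → end (x,ẋ)=(0.880710, 2.374353)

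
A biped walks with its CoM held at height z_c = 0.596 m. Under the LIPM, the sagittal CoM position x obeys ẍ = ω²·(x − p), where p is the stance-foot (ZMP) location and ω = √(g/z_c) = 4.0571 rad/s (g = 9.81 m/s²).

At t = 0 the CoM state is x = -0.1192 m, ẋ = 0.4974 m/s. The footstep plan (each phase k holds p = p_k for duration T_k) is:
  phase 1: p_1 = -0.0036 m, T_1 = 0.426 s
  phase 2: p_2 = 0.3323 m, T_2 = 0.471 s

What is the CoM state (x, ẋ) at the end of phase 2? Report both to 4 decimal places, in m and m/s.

phase 1: p=-0.0036, T=0.426, ωT=1.728325, cosh=2.904397, sinh=2.726815; start (x,ẋ)=(-0.119200, 0.497400) → end (x,ẋ)=(-0.005041, 0.165769)
phase 2: p=0.3323, T=0.471, ωT=1.910894, cosh=3.453539, sinh=3.305591; start (x,ẋ)=(-0.005041, 0.165769) → end (x,ẋ)=(-0.697658, -3.951630)

x = -0.6977, ẋ = -3.9516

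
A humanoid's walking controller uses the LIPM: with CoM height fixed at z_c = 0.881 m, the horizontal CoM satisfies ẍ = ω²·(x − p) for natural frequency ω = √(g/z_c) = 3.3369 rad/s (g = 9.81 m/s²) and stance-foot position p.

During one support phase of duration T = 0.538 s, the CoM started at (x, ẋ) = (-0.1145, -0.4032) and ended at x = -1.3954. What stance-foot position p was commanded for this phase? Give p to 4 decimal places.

p = 0.3284

ωT = 3.3369·0.538 = 1.795252; cosh(ωT) = 3.093539, sinh(ωT) = 2.927454
x(T) = p + (x₀−p)·cosh(ωT) + (ẋ₀/ω)·sinh(ωT) ⇒ p·(1 − cosh) = x(T) − x₀·cosh − (ẋ₀/ω)·sinh
numerator   = -1.3954 − (-0.1145)·3.093539 − (-0.4032/3.3369)·2.927454 = -0.687463
denominator = 1 − 3.093539 = -2.093539
p = -0.687463 / -2.093539 = 0.3284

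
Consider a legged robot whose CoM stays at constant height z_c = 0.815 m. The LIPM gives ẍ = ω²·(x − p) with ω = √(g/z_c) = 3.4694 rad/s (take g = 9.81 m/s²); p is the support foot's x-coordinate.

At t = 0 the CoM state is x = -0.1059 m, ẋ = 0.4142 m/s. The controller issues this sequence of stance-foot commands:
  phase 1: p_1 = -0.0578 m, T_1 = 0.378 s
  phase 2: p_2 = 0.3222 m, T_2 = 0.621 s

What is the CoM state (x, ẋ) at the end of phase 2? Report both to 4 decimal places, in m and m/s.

phase 1: p=-0.0578, T=0.378, ωT=1.311433, cosh=1.990461, sinh=1.721028; start (x,ẋ)=(-0.105900, 0.414200) → end (x,ẋ)=(0.051927, 0.537247)
phase 2: p=0.3222, T=0.621, ωT=2.154497, cosh=4.369758, sinh=4.253797; start (x,ẋ)=(0.051927, 0.537247) → end (x,ẋ)=(-0.200116, -1.641089)

x = -0.2001, ẋ = -1.6411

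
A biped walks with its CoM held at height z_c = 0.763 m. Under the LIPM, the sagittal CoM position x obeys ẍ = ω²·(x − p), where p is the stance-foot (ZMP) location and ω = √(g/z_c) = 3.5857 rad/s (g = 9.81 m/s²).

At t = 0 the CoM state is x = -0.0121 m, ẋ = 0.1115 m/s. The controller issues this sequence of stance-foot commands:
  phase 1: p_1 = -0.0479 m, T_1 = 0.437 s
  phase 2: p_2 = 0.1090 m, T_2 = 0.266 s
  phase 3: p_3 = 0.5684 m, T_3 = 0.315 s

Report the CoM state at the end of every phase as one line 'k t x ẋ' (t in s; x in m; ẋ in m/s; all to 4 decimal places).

1 0.4370 0.1129 0.5730
2 0.7030 0.2914 0.8693
3 1.0180 0.4309 0.1091

phase 1: p=-0.0479, T=0.437, ωT=1.566951, cosh=2.500348, sinh=2.291667; start (x,ẋ)=(-0.012100, 0.111500) → end (x,ẋ)=(0.112874, 0.572966)
phase 2: p=0.1090, T=0.266, ωT=0.953796, cosh=1.490410, sinh=1.105134; start (x,ẋ)=(0.112874, 0.572966) → end (x,ẋ)=(0.291365, 0.869303)
phase 3: p=0.5684, T=0.315, ωT=1.129495, cosh=1.708646, sinh=1.385449; start (x,ẋ)=(0.291365, 0.869303) → end (x,ẋ)=(0.430928, 0.109073)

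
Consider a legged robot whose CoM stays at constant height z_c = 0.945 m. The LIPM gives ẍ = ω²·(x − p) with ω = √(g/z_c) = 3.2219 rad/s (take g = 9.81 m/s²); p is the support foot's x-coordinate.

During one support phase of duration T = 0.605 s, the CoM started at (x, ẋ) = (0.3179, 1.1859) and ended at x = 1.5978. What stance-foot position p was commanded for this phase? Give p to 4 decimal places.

ωT = 3.2219·0.605 = 1.949250; cosh(ωT) = 3.582898, sinh(ωT) = 3.440517
x(T) = p + (x₀−p)·cosh(ωT) + (ẋ₀/ω)·sinh(ωT) ⇒ p·(1 − cosh) = x(T) − x₀·cosh − (ẋ₀/ω)·sinh
numerator   = 1.5978 − (0.3179)·3.582898 − (1.1859/3.2219)·3.440517 = -0.807571
denominator = 1 − 3.582898 = -2.582898
p = -0.807571 / -2.582898 = 0.3127

p = 0.3127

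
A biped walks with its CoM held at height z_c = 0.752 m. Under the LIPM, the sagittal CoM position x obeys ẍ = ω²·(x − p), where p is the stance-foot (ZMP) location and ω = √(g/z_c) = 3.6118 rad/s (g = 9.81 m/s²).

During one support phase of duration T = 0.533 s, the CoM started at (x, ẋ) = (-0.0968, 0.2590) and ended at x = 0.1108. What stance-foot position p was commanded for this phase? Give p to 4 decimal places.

p = -0.0836

ωT = 3.6118·0.533 = 1.925089; cosh(ωT) = 3.500812, sinh(ωT) = 3.354949
x(T) = p + (x₀−p)·cosh(ωT) + (ẋ₀/ω)·sinh(ωT) ⇒ p·(1 − cosh) = x(T) − x₀·cosh − (ẋ₀/ω)·sinh
numerator   = 0.1108 − (-0.0968)·3.500812 − (0.2590/3.6118)·3.354949 = 0.209097
denominator = 1 − 3.500812 = -2.500812
p = 0.209097 / -2.500812 = -0.0836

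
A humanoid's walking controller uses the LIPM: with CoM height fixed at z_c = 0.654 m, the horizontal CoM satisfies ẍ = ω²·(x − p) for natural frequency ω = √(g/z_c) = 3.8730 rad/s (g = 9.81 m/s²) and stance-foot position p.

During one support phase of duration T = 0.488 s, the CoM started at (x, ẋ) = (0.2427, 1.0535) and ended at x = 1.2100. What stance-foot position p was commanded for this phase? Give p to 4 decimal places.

p = 0.2060

ωT = 3.8730·0.488 = 1.890024; cosh(ωT) = 3.385298, sinh(ωT) = 3.234230
x(T) = p + (x₀−p)·cosh(ωT) + (ẋ₀/ω)·sinh(ωT) ⇒ p·(1 − cosh) = x(T) − x₀·cosh − (ẋ₀/ω)·sinh
numerator   = 1.2100 − (0.2427)·3.385298 − (1.0535/3.8730)·3.234230 = -0.491359
denominator = 1 − 3.385298 = -2.385298
p = -0.491359 / -2.385298 = 0.2060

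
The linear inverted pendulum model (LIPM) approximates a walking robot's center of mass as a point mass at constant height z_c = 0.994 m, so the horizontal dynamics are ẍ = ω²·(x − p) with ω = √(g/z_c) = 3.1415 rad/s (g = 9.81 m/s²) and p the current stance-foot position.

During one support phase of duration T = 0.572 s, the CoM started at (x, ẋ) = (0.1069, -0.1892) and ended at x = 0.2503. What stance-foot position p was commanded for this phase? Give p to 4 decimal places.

ωT = 3.1415·0.572 = 1.796938; cosh(ωT) = 3.098479, sinh(ωT) = 2.932673
x(T) = p + (x₀−p)·cosh(ωT) + (ẋ₀/ω)·sinh(ωT) ⇒ p·(1 − cosh) = x(T) − x₀·cosh − (ẋ₀/ω)·sinh
numerator   = 0.2503 − (0.1069)·3.098479 − (-0.1892/3.1415)·2.932673 = 0.095696
denominator = 1 − 3.098479 = -2.098479
p = 0.095696 / -2.098479 = -0.0456

p = -0.0456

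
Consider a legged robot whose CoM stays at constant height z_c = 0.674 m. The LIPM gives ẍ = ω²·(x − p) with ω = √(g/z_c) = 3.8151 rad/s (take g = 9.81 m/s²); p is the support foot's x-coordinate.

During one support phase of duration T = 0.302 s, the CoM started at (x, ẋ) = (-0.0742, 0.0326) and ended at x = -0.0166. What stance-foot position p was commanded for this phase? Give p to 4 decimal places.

p = -0.1355

ωT = 3.8151·0.302 = 1.152160; cosh(ωT) = 1.740488, sinh(ωT) = 1.424535
x(T) = p + (x₀−p)·cosh(ωT) + (ẋ₀/ω)·sinh(ωT) ⇒ p·(1 − cosh) = x(T) − x₀·cosh − (ẋ₀/ω)·sinh
numerator   = -0.0166 − (-0.0742)·1.740488 − (0.0326/3.8151)·1.424535 = 0.100372
denominator = 1 − 1.740488 = -0.740488
p = 0.100372 / -0.740488 = -0.1355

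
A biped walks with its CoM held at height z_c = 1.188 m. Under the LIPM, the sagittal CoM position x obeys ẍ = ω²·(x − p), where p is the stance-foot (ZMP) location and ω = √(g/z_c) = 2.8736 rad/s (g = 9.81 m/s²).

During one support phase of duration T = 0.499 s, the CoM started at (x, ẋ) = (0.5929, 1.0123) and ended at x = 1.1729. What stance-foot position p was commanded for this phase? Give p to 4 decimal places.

ωT = 2.8736·0.499 = 1.433926; cosh(ωT) = 2.216755, sinh(ωT) = 1.978384
x(T) = p + (x₀−p)·cosh(ωT) + (ẋ₀/ω)·sinh(ωT) ⇒ p·(1 − cosh) = x(T) − x₀·cosh − (ẋ₀/ω)·sinh
numerator   = 1.1729 − (0.5929)·2.216755 − (1.0123/2.8736)·1.978384 = -0.838351
denominator = 1 − 2.216755 = -1.216755
p = -0.838351 / -1.216755 = 0.6890

p = 0.6890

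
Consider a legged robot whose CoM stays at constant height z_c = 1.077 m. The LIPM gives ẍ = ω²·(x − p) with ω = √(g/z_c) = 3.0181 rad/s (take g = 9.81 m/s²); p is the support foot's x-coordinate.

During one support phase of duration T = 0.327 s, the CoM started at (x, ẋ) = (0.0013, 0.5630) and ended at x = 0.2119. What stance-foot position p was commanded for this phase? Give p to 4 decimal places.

p = 0.0105

ωT = 3.0181·0.327 = 0.986919; cosh(ωT) = 1.527839, sinh(ωT) = 1.155116
x(T) = p + (x₀−p)·cosh(ωT) + (ẋ₀/ω)·sinh(ωT) ⇒ p·(1 − cosh) = x(T) − x₀·cosh − (ẋ₀/ω)·sinh
numerator   = 0.2119 − (0.0013)·1.527839 − (0.5630/3.0181)·1.155116 = -0.005563
denominator = 1 − 1.527839 = -0.527839
p = -0.005563 / -0.527839 = 0.0105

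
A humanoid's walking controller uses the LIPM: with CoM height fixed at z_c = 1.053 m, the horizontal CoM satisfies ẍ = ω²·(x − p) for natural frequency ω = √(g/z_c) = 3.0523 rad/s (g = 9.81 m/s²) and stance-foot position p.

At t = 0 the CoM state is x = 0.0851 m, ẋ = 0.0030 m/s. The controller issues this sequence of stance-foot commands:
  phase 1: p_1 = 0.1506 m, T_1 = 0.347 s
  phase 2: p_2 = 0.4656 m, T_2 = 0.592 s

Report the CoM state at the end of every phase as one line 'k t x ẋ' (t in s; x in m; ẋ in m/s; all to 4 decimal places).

phase 1: p=0.1506, T=0.347, ωT=1.059148, cosh=1.615332, sinh=1.268581; start (x,ẋ)=(0.085100, 0.003000) → end (x,ẋ)=(0.046043, -0.248776)
phase 2: p=0.4656, T=0.592, ωT=1.806962, cosh=3.128031, sinh=2.963879; start (x,ẋ)=(0.046043, -0.248776) → end (x,ẋ)=(-1.088358, -4.573766)

1 0.3470 0.0460 -0.2488
2 0.9390 -1.0884 -4.5738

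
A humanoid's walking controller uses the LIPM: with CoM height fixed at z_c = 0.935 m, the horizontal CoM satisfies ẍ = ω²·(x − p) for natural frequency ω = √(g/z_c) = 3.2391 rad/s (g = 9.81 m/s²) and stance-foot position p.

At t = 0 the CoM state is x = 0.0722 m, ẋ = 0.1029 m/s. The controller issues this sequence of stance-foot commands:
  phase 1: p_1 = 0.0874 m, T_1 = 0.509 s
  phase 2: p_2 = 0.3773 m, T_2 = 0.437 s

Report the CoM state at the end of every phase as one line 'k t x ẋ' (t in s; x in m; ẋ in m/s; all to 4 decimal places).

phase 1: p=0.0874, T=0.509, ωT=1.648702, cosh=2.696262, sinh=2.503963; start (x,ẋ)=(0.072200, 0.102900) → end (x,ẋ)=(0.125963, 0.154164)
phase 2: p=0.3773, T=0.437, ωT=1.415487, cosh=2.180649, sinh=1.937842; start (x,ẋ)=(0.125963, 0.154164) → end (x,ẋ)=(-0.078547, -1.241430)

1 0.5090 0.1260 0.1542
2 0.9460 -0.0785 -1.2414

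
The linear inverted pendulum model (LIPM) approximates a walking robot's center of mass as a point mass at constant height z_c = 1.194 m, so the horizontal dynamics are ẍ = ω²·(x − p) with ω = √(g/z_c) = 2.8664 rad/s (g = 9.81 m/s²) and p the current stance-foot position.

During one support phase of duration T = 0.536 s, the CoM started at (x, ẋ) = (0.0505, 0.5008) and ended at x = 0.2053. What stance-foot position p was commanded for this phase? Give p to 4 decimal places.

p = 0.2129

ωT = 2.8664·0.536 = 1.536390; cosh(ωT) = 2.431470, sinh(ωT) = 2.216313
x(T) = p + (x₀−p)·cosh(ωT) + (ẋ₀/ω)·sinh(ωT) ⇒ p·(1 − cosh) = x(T) − x₀·cosh − (ẋ₀/ω)·sinh
numerator   = 0.2053 − (0.0505)·2.431470 − (0.5008/2.8664)·2.216313 = -0.304710
denominator = 1 − 2.431470 = -1.431470
p = -0.304710 / -1.431470 = 0.2129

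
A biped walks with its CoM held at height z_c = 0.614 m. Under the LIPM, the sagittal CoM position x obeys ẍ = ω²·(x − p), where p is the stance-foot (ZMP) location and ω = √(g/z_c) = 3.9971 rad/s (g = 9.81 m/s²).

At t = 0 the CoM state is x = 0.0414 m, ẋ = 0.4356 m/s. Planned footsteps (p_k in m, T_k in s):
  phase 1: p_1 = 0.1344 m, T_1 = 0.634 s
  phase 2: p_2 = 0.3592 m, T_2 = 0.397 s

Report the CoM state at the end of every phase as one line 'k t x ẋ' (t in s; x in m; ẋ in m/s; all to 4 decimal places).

1 0.6340 0.2271 0.4346
2 1.0310 0.2774 -0.1299

phase 1: p=0.1344, T=0.634, ωT=2.534161, cosh=6.342592, sinh=6.263263; start (x,ẋ)=(0.041400, 0.435600) → end (x,ẋ)=(0.227103, 0.434588)
phase 2: p=0.3592, T=0.397, ωT=1.586849, cosh=2.546445, sinh=2.341875; start (x,ẋ)=(0.227103, 0.434588) → end (x,ẋ)=(0.277445, -0.129865)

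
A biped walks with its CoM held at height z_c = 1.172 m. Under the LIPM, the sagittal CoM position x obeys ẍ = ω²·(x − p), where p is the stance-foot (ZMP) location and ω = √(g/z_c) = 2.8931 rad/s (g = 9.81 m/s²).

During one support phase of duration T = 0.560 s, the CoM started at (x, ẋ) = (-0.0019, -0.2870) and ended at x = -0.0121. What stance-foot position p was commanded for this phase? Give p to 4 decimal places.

p = -0.1438

ωT = 2.8931·0.560 = 1.620136; cosh(ωT) = 2.625825, sinh(ωT) = 2.427953
x(T) = p + (x₀−p)·cosh(ωT) + (ẋ₀/ω)·sinh(ωT) ⇒ p·(1 − cosh) = x(T) − x₀·cosh − (ẋ₀/ω)·sinh
numerator   = -0.0121 − (-0.0019)·2.625825 − (-0.2870/2.8931)·2.427953 = 0.233746
denominator = 1 − 2.625825 = -1.625825
p = 0.233746 / -1.625825 = -0.1438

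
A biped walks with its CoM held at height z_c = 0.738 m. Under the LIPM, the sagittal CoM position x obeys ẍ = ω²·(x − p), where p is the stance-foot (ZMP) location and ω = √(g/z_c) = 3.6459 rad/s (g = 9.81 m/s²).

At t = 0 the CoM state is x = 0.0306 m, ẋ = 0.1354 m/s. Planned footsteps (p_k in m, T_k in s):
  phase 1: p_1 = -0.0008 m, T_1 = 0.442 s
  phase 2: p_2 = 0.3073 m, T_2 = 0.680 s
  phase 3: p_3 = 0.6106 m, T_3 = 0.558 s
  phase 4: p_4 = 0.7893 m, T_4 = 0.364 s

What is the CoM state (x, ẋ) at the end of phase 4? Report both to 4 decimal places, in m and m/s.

x = 2.1211, ẋ = 5.0702

phase 1: p=-0.0008, T=0.442, ωT=1.611488, cosh=2.604925, sinh=2.405335; start (x,ẋ)=(0.030600, 0.135400) → end (x,ẋ)=(0.170323, 0.628073)
phase 2: p=0.3073, T=0.680, ωT=2.479212, cosh=6.007834, sinh=5.924025; start (x,ẋ)=(0.170323, 0.628073) → end (x,ẋ)=(0.504886, 0.814872)
phase 3: p=0.6106, T=0.558, ωT=2.034412, cosh=3.889256, sinh=3.758499; start (x,ẋ)=(0.504886, 0.814872) → end (x,ẋ)=(1.039490, 1.720639)
phase 4: p=0.7893, T=0.364, ωT=1.327108, cosh=2.017683, sinh=1.752440; start (x,ẋ)=(1.039490, 1.720639) → end (x,ẋ)=(2.121148, 5.070225)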